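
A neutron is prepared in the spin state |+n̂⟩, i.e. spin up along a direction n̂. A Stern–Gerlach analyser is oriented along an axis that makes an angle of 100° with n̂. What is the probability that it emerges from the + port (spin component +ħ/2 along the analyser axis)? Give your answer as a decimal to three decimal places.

0.413

For spin-½, the probability of finding spin-up along an axis at angle θ to the initial spin direction is cos²(θ/2); spin-down is sin²(θ/2).
θ = 100°, so P = cos²(50°) ≈ 0.413.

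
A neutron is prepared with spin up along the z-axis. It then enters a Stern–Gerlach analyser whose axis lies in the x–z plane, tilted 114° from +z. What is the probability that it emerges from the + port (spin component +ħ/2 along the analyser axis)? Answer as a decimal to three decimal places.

For spin-½, the probability of finding spin-up along an axis at angle θ to the initial spin direction is cos²(θ/2); spin-down is sin²(θ/2).
θ = 114°, so P = cos²(57°) ≈ 0.297.

0.297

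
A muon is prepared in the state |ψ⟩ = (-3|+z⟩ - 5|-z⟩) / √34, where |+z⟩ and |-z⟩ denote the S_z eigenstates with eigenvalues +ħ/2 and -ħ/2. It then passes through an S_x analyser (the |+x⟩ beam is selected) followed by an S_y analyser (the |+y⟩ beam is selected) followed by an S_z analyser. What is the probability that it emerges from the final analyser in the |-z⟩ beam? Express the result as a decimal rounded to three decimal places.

0.235

First analyser (S_x): P(|+x⟩) = |⟨+x|ψ⟩|² = 64/68.
After stage 1 the state is |+x⟩; P(|+y⟩) = |⟨+y|+x⟩|² = 1/2.
After stage 2 the state is |+y⟩; P(|-z⟩) = |⟨-z|+y⟩|² = 1/2.
Joint probability = 64/68 × 1/2 × 1/2 = 0.235.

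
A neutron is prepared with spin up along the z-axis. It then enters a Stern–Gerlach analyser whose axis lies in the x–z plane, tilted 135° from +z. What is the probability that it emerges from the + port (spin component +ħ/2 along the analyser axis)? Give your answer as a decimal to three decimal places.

0.146

For spin-½, the probability of finding spin-up along an axis at angle θ to the initial spin direction is cos²(θ/2); spin-down is sin²(θ/2).
θ = 135°, so P = cos²(67.5°) ≈ 0.146.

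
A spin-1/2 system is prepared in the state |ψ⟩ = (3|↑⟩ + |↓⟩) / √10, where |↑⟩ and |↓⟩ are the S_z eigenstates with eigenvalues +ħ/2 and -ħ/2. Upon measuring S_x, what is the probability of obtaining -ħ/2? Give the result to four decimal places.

|-x⟩ = (|↑⟩ - |↓⟩)/√2, so ⟨-x|ψ⟩ = (2) / (√2·√10).
P = |2|² / 20 = 4/20.

0.2000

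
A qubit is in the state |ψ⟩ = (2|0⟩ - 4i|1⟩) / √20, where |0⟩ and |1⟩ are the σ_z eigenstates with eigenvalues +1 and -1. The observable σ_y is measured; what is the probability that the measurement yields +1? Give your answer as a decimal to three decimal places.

0.100

|+y⟩ = (|0⟩ + i|1⟩)/√2, so ⟨+y|ψ⟩ = (-2) / (√2·√20).
P = |-2|² / 40 = 4/40.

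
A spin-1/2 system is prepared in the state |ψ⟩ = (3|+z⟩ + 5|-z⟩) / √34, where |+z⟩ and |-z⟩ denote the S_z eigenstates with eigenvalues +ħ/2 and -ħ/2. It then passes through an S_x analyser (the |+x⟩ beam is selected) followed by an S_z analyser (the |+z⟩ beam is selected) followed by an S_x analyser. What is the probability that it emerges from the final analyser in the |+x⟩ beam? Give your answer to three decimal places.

0.235

First analyser (S_x): P(|+x⟩) = |⟨+x|ψ⟩|² = 64/68.
After stage 1 the state is |+x⟩; P(|+z⟩) = |⟨+z|+x⟩|² = 1/2.
After stage 2 the state is |+z⟩; P(|+x⟩) = |⟨+x|+z⟩|² = 1/2.
Joint probability = 64/68 × 1/2 × 1/2 = 0.235.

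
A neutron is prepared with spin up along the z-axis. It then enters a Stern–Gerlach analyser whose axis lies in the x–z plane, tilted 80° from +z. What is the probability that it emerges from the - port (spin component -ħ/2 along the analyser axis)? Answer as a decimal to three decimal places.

For spin-½, the probability of finding spin-up along an axis at angle θ to the initial spin direction is cos²(θ/2); spin-down is sin²(θ/2).
θ = 80°, so P = sin²(40°) ≈ 0.413.

0.413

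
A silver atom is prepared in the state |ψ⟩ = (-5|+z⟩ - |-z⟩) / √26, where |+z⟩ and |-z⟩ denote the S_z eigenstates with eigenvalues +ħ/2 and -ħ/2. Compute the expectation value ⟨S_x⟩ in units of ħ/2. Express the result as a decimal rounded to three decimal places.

⟨σ_x⟩ = 2 Re(a* b)/(|a|²+|b|²) with a = -5, b = -1.
a* b = 5, so ⟨σ_x⟩ = 10/26.
⟨S_x⟩ = (ħ/2)·⟨σ_x⟩.

0.385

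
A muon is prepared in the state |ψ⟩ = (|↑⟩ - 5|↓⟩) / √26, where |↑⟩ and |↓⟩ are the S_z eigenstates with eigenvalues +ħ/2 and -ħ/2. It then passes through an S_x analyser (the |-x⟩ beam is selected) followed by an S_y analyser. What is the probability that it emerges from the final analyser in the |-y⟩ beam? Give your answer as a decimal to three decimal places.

First analyser (S_x): P(|-x⟩) = |⟨-x|ψ⟩|² = 36/52.
After stage 1 the state is |-x⟩; P(|-y⟩) = |⟨-y|-x⟩|² = 1/2.
Joint probability = 36/52 × 1/2 = 0.346.

0.346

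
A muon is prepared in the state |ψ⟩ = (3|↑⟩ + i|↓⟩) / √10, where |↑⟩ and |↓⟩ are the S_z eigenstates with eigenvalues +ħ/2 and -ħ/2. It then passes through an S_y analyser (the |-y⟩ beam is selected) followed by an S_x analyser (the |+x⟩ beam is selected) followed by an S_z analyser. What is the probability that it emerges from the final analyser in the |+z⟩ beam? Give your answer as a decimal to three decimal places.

0.050

First analyser (S_y): P(|-y⟩) = |⟨-y|ψ⟩|² = 4/20.
After stage 1 the state is |-y⟩; P(|+x⟩) = |⟨+x|-y⟩|² = 1/2.
After stage 2 the state is |+x⟩; P(|+z⟩) = |⟨+z|+x⟩|² = 1/2.
Joint probability = 4/20 × 1/2 × 1/2 = 0.050.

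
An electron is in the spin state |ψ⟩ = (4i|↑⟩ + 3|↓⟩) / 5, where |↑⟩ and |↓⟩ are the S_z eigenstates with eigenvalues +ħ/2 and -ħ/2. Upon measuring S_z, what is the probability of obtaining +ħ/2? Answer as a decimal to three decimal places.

The +ħ/2 outcome corresponds to |↑⟩. Its amplitude in |ψ⟩ is 4i/5.
P = |4i|² / 25 = 16/25.

0.640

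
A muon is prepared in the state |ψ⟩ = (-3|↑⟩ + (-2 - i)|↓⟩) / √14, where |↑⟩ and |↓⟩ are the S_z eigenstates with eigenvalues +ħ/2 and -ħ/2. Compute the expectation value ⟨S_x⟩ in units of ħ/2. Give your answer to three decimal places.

⟨σ_x⟩ = 2 Re(a* b)/(|a|²+|b|²) with a = -3, b = (-2 - i).
a* b = (6 + 3i), so ⟨σ_x⟩ = 12/14.
⟨S_x⟩ = (ħ/2)·⟨σ_x⟩.

0.857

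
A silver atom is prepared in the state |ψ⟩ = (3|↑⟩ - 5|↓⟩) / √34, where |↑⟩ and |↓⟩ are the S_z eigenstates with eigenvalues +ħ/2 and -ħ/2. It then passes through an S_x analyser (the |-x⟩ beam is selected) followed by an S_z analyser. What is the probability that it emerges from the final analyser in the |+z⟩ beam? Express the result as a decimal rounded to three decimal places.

0.471

First analyser (S_x): P(|-x⟩) = |⟨-x|ψ⟩|² = 64/68.
After stage 1 the state is |-x⟩; P(|+z⟩) = |⟨+z|-x⟩|² = 1/2.
Joint probability = 64/68 × 1/2 = 0.471.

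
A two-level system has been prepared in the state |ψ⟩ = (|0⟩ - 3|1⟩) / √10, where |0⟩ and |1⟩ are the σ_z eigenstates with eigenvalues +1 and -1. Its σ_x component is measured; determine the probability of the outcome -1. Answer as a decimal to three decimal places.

|-x⟩ = (|0⟩ - |1⟩)/√2, so ⟨-x|ψ⟩ = (4) / (√2·√10).
P = |4|² / 20 = 16/20.

0.800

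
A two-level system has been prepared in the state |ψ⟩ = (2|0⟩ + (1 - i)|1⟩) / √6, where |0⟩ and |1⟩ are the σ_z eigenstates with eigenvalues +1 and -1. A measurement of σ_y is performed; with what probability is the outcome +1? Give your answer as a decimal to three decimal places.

|+y⟩ = (|0⟩ + i|1⟩)/√2, so ⟨+y|ψ⟩ = (1 - i) / (√2·√6).
P = |1 - i|² / 12 = 2/12.

0.167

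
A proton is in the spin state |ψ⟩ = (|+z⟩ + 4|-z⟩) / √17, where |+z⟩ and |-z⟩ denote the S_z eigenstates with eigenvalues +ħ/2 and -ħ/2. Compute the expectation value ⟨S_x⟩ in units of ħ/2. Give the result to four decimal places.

⟨σ_x⟩ = 2 Re(a* b)/(|a|²+|b|²) with a = 1, b = 4.
a* b = 4, so ⟨σ_x⟩ = 8/17.
⟨S_x⟩ = (ħ/2)·⟨σ_x⟩.

0.4706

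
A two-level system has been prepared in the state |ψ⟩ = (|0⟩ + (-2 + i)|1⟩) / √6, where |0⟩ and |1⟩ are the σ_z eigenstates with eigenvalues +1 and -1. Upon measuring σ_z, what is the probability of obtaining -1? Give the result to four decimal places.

The -1 outcome corresponds to |1⟩. Its amplitude in |ψ⟩ is (-2 + i)/√6.
P = |-2 + i|² / 6 = 5/6.

0.8333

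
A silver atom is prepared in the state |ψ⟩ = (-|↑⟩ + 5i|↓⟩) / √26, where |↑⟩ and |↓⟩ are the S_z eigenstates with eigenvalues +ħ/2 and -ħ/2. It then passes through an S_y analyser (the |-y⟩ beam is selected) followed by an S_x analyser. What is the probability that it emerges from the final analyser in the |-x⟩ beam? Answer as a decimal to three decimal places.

0.346

First analyser (S_y): P(|-y⟩) = |⟨-y|ψ⟩|² = 36/52.
After stage 1 the state is |-y⟩; P(|-x⟩) = |⟨-x|-y⟩|² = 1/2.
Joint probability = 36/52 × 1/2 = 0.346.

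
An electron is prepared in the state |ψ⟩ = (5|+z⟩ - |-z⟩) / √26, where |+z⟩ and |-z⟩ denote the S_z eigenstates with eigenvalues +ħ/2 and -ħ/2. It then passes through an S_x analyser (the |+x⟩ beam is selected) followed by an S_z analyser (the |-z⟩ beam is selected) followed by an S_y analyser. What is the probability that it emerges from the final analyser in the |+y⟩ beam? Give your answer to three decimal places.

First analyser (S_x): P(|+x⟩) = |⟨+x|ψ⟩|² = 16/52.
After stage 1 the state is |+x⟩; P(|-z⟩) = |⟨-z|+x⟩|² = 1/2.
After stage 2 the state is |-z⟩; P(|+y⟩) = |⟨+y|-z⟩|² = 1/2.
Joint probability = 16/52 × 1/2 × 1/2 = 0.077.

0.077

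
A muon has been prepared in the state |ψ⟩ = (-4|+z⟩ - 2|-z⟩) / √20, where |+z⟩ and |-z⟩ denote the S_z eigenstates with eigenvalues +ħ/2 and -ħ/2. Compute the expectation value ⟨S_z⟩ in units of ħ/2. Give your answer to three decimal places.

0.600

⟨σ_z⟩ = |a|² - |b|² divided by |a|²+|b|², with a, b the |+z⟩, |-z⟩ amplitudes.
= (16 - 4)/20 = 12/20.
⟨S_z⟩ = (ħ/2)·⟨σ_z⟩.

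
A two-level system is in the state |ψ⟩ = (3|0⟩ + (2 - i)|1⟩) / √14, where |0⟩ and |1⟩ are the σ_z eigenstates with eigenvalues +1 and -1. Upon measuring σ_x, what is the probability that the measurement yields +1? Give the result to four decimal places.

|+x⟩ = (|0⟩ + |1⟩)/√2, so ⟨+x|ψ⟩ = (5 - i) / (√2·√14).
P = |5 - i|² / 28 = 26/28.

0.9286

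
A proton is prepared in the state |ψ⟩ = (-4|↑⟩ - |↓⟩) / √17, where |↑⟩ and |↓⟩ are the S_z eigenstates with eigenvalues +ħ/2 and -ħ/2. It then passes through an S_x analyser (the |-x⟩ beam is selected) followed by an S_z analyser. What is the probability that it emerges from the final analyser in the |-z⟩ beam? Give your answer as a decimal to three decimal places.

0.132

First analyser (S_x): P(|-x⟩) = |⟨-x|ψ⟩|² = 9/34.
After stage 1 the state is |-x⟩; P(|-z⟩) = |⟨-z|-x⟩|² = 1/2.
Joint probability = 9/34 × 1/2 = 0.132.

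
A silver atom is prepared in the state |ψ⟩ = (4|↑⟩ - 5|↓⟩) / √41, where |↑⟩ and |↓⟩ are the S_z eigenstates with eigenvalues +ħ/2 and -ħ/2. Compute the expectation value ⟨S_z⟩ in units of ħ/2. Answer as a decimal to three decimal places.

⟨σ_z⟩ = |a|² - |b|² divided by |a|²+|b|², with a, b the |↑⟩, |↓⟩ amplitudes.
= (16 - 25)/41 = -9/41.
⟨S_z⟩ = (ħ/2)·⟨σ_z⟩.

-0.220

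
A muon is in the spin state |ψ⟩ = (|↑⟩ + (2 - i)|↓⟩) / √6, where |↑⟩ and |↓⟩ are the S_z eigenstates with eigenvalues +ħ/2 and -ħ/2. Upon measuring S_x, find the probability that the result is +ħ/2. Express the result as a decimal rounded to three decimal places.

|+x⟩ = (|↑⟩ + |↓⟩)/√2, so ⟨+x|ψ⟩ = (3 - i) / (√2·√6).
P = |3 - i|² / 12 = 10/12.

0.833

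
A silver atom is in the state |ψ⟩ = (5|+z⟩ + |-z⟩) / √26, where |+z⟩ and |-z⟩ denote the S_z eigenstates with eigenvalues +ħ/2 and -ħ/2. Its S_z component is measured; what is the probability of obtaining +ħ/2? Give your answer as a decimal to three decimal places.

0.962

The +ħ/2 outcome corresponds to |+z⟩. Its amplitude in |ψ⟩ is 5/√26.
P = |5|² / 26 = 25/26.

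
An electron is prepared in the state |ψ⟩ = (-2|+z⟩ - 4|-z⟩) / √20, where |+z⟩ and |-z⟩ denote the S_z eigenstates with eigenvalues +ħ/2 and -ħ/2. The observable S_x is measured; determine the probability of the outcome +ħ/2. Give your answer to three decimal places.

|+x⟩ = (|+z⟩ + |-z⟩)/√2, so ⟨+x|ψ⟩ = (-6) / (√2·√20).
P = |-6|² / 40 = 36/40.

0.900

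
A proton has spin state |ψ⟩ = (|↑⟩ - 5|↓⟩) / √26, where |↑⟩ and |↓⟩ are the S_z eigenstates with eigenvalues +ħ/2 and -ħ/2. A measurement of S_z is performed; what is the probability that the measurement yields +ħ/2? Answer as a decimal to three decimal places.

0.038

The +ħ/2 outcome corresponds to |↑⟩. Its amplitude in |ψ⟩ is 1/√26.
P = |1|² / 26 = 1/26.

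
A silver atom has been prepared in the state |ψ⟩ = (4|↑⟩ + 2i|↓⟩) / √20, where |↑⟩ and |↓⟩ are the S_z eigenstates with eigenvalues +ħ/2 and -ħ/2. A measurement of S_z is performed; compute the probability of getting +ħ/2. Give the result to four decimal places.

The +ħ/2 outcome corresponds to |↑⟩. Its amplitude in |ψ⟩ is 4/√20.
P = |4|² / 20 = 16/20.

0.8000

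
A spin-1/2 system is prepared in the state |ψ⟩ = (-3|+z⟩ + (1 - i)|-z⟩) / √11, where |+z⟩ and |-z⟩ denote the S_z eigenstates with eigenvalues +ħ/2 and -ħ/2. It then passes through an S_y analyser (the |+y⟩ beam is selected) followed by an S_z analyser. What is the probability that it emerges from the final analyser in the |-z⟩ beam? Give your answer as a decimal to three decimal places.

First analyser (S_y): P(|+y⟩) = |⟨+y|ψ⟩|² = 17/22.
After stage 1 the state is |+y⟩; P(|-z⟩) = |⟨-z|+y⟩|² = 1/2.
Joint probability = 17/22 × 1/2 = 0.386.

0.386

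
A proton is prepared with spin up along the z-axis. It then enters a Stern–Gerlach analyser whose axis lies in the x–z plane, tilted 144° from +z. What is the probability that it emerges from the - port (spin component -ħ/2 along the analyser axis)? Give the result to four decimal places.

0.9045

For spin-½, the probability of finding spin-up along an axis at angle θ to the initial spin direction is cos²(θ/2); spin-down is sin²(θ/2).
θ = 144°, so P = sin²(72°) ≈ 0.9045.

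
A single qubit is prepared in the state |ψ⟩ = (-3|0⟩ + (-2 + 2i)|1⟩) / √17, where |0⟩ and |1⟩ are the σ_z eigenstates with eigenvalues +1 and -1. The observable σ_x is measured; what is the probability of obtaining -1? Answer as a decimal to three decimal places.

|-x⟩ = (|0⟩ - |1⟩)/√2, so ⟨-x|ψ⟩ = (-1 - 2i) / (√2·√17).
P = |-1 - 2i|² / 34 = 5/34.

0.147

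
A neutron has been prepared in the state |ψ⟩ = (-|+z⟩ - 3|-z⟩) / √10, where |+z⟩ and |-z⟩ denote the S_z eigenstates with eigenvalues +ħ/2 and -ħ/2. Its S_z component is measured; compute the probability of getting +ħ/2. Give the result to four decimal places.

0.1000

The +ħ/2 outcome corresponds to |+z⟩. Its amplitude in |ψ⟩ is -1/√10.
P = |-1|² / 10 = 1/10.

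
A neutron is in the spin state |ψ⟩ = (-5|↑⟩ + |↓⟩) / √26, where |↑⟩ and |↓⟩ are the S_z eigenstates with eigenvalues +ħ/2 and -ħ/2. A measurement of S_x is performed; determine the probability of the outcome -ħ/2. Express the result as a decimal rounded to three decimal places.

|-x⟩ = (|↑⟩ - |↓⟩)/√2, so ⟨-x|ψ⟩ = (-6) / (√2·√26).
P = |-6|² / 52 = 36/52.

0.692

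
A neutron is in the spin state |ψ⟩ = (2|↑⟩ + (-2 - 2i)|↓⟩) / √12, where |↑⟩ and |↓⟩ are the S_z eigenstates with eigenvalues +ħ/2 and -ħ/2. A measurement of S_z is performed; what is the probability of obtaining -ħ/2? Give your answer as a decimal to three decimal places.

The -ħ/2 outcome corresponds to |↓⟩. Its amplitude in |ψ⟩ is (-2 - 2i)/√12.
P = |-2 - 2i|² / 12 = 8/12.

0.667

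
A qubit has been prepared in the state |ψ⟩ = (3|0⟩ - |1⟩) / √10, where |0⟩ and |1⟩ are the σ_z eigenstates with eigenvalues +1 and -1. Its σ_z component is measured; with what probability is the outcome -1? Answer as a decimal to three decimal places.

0.100

The -1 outcome corresponds to |1⟩. Its amplitude in |ψ⟩ is -1/√10.
P = |-1|² / 10 = 1/10.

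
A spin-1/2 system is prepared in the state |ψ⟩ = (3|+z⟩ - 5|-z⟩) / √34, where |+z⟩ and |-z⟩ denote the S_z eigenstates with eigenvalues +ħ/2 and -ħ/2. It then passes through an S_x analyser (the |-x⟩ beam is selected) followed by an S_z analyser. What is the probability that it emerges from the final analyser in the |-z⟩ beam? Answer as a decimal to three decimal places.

0.471

First analyser (S_x): P(|-x⟩) = |⟨-x|ψ⟩|² = 64/68.
After stage 1 the state is |-x⟩; P(|-z⟩) = |⟨-z|-x⟩|² = 1/2.
Joint probability = 64/68 × 1/2 = 0.471.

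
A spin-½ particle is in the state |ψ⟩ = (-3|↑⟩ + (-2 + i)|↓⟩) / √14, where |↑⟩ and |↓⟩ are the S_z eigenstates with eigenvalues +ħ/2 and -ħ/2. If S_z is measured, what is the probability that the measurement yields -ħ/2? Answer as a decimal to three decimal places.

0.357

The -ħ/2 outcome corresponds to |↓⟩. Its amplitude in |ψ⟩ is (-2 + i)/√14.
P = |-2 + i|² / 14 = 5/14.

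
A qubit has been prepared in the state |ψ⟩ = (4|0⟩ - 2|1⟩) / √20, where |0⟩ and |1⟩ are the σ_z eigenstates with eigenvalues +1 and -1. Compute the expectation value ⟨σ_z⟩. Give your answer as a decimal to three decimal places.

⟨σ_z⟩ = |a|² - |b|² divided by |a|²+|b|², with a, b the |0⟩, |1⟩ amplitudes.
= (16 - 4)/20 = 12/20.

0.600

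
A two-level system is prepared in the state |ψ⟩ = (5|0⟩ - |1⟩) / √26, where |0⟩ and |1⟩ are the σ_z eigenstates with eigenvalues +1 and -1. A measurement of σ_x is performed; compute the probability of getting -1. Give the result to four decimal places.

|-x⟩ = (|0⟩ - |1⟩)/√2, so ⟨-x|ψ⟩ = (6) / (√2·√26).
P = |6|² / 52 = 36/52.

0.6923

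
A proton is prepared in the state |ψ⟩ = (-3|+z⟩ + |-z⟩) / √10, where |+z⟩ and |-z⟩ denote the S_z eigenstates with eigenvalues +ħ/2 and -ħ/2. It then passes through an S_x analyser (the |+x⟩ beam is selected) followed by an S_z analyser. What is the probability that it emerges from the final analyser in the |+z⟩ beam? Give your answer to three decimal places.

0.100

First analyser (S_x): P(|+x⟩) = |⟨+x|ψ⟩|² = 4/20.
After stage 1 the state is |+x⟩; P(|+z⟩) = |⟨+z|+x⟩|² = 1/2.
Joint probability = 4/20 × 1/2 = 0.100.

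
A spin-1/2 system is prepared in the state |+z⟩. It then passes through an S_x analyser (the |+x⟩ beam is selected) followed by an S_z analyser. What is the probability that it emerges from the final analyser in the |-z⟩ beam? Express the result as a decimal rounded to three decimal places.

First analyser (S_x): from |+z⟩, P(|+x⟩) = 1/2.
After stage 1 the state is |+x⟩; P(|-z⟩) = |⟨-z|+x⟩|² = 1/2.
Joint probability = 1/2 × 1/2 = 0.250.

0.250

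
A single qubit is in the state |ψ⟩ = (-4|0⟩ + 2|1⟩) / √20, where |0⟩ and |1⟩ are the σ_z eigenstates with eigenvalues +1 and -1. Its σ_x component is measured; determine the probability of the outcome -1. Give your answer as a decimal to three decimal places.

0.900

|-x⟩ = (|0⟩ - |1⟩)/√2, so ⟨-x|ψ⟩ = (-6) / (√2·√20).
P = |-6|² / 40 = 36/40.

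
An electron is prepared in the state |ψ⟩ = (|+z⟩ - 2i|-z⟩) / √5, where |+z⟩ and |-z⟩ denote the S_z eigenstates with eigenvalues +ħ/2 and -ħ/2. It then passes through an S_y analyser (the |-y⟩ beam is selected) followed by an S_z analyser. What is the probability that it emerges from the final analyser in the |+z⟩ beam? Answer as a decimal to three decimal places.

0.450

First analyser (S_y): P(|-y⟩) = |⟨-y|ψ⟩|² = 9/10.
After stage 1 the state is |-y⟩; P(|+z⟩) = |⟨+z|-y⟩|² = 1/2.
Joint probability = 9/10 × 1/2 = 0.450.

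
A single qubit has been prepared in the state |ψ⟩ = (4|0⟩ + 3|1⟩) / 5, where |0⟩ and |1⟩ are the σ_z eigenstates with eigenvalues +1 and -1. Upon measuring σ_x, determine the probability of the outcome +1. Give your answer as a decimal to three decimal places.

0.980

|+x⟩ = (|0⟩ + |1⟩)/√2, so ⟨+x|ψ⟩ = (7) / (√2·5).
P = |7|² / 50 = 49/50.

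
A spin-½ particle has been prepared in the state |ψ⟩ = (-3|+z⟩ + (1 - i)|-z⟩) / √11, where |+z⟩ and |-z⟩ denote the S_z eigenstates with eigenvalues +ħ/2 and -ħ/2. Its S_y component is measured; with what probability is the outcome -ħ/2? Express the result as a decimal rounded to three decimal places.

|-y⟩ = (|+z⟩ - i|-z⟩)/√2, so ⟨-y|ψ⟩ = (-2 + i) / (√2·√11).
P = |-2 + i|² / 22 = 5/22.

0.227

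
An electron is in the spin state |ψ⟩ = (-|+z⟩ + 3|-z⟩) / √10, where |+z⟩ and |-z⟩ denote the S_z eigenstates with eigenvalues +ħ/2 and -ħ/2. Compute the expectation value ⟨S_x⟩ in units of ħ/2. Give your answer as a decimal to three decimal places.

⟨σ_x⟩ = 2 Re(a* b)/(|a|²+|b|²) with a = -1, b = 3.
a* b = -3, so ⟨σ_x⟩ = -6/10.
⟨S_x⟩ = (ħ/2)·⟨σ_x⟩.

-0.600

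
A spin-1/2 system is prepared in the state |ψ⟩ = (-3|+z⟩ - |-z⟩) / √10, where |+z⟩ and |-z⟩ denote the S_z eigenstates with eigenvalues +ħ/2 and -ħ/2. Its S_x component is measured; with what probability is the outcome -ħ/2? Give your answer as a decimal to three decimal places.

0.200

|-x⟩ = (|+z⟩ - |-z⟩)/√2, so ⟨-x|ψ⟩ = (-2) / (√2·√10).
P = |-2|² / 20 = 4/20.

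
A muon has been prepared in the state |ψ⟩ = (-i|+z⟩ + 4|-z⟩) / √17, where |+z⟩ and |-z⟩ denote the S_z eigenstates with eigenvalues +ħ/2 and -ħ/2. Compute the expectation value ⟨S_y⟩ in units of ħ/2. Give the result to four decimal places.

0.4706

⟨σ_y⟩ = 2 Im(a* b)/(|a|²+|b|²) with a = -i, b = 4.
a* b = 4i, so ⟨σ_y⟩ = 8/17.
⟨S_y⟩ = (ħ/2)·⟨σ_y⟩.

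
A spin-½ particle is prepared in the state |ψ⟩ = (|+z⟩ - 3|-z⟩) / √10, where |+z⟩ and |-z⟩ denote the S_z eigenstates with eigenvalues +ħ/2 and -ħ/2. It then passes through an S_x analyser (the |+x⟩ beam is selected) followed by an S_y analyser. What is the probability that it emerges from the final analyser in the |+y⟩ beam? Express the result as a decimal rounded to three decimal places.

First analyser (S_x): P(|+x⟩) = |⟨+x|ψ⟩|² = 4/20.
After stage 1 the state is |+x⟩; P(|+y⟩) = |⟨+y|+x⟩|² = 1/2.
Joint probability = 4/20 × 1/2 = 0.100.

0.100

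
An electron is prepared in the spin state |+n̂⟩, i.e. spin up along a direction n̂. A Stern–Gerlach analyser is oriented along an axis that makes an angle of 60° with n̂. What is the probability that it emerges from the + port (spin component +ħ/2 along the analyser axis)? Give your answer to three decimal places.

For spin-½, the probability of finding spin-up along an axis at angle θ to the initial spin direction is cos²(θ/2); spin-down is sin²(θ/2).
θ = 60°, so P = cos²(30°) ≈ 0.750.

0.750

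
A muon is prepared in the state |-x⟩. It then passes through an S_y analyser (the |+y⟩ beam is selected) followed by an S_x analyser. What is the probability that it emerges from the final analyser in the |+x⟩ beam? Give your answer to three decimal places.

First analyser (S_y): from |-x⟩, P(|+y⟩) = 1/2.
After stage 1 the state is |+y⟩; P(|+x⟩) = |⟨+x|+y⟩|² = 1/2.
Joint probability = 1/2 × 1/2 = 0.250.

0.250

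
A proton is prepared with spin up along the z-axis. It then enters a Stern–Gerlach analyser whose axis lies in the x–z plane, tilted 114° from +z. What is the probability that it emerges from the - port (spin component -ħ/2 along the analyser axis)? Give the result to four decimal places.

For spin-½, the probability of finding spin-up along an axis at angle θ to the initial spin direction is cos²(θ/2); spin-down is sin²(θ/2).
θ = 114°, so P = sin²(57°) ≈ 0.7034.

0.7034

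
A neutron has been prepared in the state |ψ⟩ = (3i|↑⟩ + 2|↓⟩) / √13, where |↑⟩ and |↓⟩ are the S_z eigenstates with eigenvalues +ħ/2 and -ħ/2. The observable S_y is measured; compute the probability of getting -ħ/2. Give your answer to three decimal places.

0.962

|-y⟩ = (|↑⟩ - i|↓⟩)/√2, so ⟨-y|ψ⟩ = (5i) / (√2·√13).
P = |5i|² / 26 = 25/26.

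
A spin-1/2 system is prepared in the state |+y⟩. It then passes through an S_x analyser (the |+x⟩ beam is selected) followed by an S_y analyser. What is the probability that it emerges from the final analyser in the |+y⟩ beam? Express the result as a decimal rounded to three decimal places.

0.250

First analyser (S_x): from |+y⟩, P(|+x⟩) = 1/2.
After stage 1 the state is |+x⟩; P(|+y⟩) = |⟨+y|+x⟩|² = 1/2.
Joint probability = 1/2 × 1/2 = 0.250.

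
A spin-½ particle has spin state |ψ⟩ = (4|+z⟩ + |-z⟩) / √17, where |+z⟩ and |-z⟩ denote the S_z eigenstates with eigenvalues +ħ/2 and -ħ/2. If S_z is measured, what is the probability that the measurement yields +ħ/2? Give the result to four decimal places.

0.9412

The +ħ/2 outcome corresponds to |+z⟩. Its amplitude in |ψ⟩ is 4/√17.
P = |4|² / 17 = 16/17.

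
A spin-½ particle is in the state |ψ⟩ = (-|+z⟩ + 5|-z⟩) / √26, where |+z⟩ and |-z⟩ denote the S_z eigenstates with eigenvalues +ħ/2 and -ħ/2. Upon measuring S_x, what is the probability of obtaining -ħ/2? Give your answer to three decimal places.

|-x⟩ = (|+z⟩ - |-z⟩)/√2, so ⟨-x|ψ⟩ = (-6) / (√2·√26).
P = |-6|² / 52 = 36/52.

0.692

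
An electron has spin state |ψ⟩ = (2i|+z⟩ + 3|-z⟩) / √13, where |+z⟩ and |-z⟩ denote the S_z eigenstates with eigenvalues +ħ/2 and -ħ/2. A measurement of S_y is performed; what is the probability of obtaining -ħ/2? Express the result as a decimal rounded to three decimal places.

|-y⟩ = (|+z⟩ - i|-z⟩)/√2, so ⟨-y|ψ⟩ = (5i) / (√2·√13).
P = |5i|² / 26 = 25/26.

0.962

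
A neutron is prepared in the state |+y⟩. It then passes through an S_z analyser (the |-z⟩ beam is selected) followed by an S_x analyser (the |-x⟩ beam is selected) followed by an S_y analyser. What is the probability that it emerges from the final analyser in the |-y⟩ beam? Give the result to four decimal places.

First analyser (S_z): from |+y⟩, P(|-z⟩) = 1/2.
After stage 1 the state is |-z⟩; P(|-x⟩) = |⟨-x|-z⟩|² = 1/2.
After stage 2 the state is |-x⟩; P(|-y⟩) = |⟨-y|-x⟩|² = 1/2.
Joint probability = 1/2 × 1/2 × 1/2 = 0.1250.

0.1250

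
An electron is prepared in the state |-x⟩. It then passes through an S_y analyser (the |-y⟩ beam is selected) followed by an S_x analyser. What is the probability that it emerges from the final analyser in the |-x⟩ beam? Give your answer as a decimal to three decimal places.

First analyser (S_y): from |-x⟩, P(|-y⟩) = 1/2.
After stage 1 the state is |-y⟩; P(|-x⟩) = |⟨-x|-y⟩|² = 1/2.
Joint probability = 1/2 × 1/2 = 0.250.

0.250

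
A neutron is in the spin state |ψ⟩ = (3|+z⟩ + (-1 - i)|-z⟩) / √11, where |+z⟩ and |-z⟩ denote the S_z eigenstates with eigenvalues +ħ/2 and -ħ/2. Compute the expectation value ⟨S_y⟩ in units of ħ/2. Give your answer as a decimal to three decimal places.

⟨σ_y⟩ = 2 Im(a* b)/(|a|²+|b|²) with a = 3, b = (-1 - i).
a* b = (-3 - 3i), so ⟨σ_y⟩ = -6/11.
⟨S_y⟩ = (ħ/2)·⟨σ_y⟩.

-0.545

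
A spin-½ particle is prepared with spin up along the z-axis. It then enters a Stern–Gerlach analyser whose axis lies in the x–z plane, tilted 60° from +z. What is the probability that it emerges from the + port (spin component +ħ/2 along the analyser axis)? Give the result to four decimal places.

0.7500

For spin-½, the probability of finding spin-up along an axis at angle θ to the initial spin direction is cos²(θ/2); spin-down is sin²(θ/2).
θ = 60°, so P = cos²(30°) ≈ 0.7500.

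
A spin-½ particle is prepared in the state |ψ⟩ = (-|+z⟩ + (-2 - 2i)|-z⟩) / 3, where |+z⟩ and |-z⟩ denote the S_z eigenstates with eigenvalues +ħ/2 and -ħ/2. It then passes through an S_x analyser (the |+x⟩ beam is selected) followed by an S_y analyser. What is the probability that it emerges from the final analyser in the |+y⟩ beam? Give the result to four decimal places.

0.3611

First analyser (S_x): P(|+x⟩) = |⟨+x|ψ⟩|² = 13/18.
After stage 1 the state is |+x⟩; P(|+y⟩) = |⟨+y|+x⟩|² = 1/2.
Joint probability = 13/18 × 1/2 = 0.3611.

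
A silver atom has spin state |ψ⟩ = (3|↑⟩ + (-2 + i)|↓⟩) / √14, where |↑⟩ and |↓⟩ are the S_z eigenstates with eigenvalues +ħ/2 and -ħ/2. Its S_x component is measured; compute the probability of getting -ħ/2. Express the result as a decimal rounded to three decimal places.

|-x⟩ = (|↑⟩ - |↓⟩)/√2, so ⟨-x|ψ⟩ = (5 - i) / (√2·√14).
P = |5 - i|² / 28 = 26/28.

0.929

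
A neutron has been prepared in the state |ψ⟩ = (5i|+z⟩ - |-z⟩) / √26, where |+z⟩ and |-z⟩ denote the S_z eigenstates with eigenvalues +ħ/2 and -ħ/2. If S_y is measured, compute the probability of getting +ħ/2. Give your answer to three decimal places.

0.692

|+y⟩ = (|+z⟩ + i|-z⟩)/√2, so ⟨+y|ψ⟩ = (6i) / (√2·√26).
P = |6i|² / 52 = 36/52.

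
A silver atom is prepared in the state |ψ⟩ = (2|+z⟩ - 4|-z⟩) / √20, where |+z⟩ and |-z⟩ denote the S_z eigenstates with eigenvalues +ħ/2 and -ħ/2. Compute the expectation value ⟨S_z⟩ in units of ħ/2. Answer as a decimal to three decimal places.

⟨σ_z⟩ = |a|² - |b|² divided by |a|²+|b|², with a, b the |+z⟩, |-z⟩ amplitudes.
= (4 - 16)/20 = -12/20.
⟨S_z⟩ = (ħ/2)·⟨σ_z⟩.

-0.600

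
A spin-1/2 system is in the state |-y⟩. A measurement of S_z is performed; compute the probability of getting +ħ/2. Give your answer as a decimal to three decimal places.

In the S_z basis, |-y⟩ = (|+z⟩ - i|-z⟩)/√2 and |+z⟩ = |+z⟩.
|⟨+z|-y⟩|² = 1/2.

0.500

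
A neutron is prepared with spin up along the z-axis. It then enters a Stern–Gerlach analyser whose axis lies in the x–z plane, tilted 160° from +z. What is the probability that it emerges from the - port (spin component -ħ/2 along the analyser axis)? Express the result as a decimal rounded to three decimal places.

0.970

For spin-½, the probability of finding spin-up along an axis at angle θ to the initial spin direction is cos²(θ/2); spin-down is sin²(θ/2).
θ = 160°, so P = sin²(80°) ≈ 0.970.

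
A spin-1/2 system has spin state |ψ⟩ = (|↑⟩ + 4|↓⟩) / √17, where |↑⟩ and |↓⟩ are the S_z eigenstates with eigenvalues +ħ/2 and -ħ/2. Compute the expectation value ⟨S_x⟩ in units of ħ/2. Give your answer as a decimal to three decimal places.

0.471

⟨σ_x⟩ = 2 Re(a* b)/(|a|²+|b|²) with a = 1, b = 4.
a* b = 4, so ⟨σ_x⟩ = 8/17.
⟨S_x⟩ = (ħ/2)·⟨σ_x⟩.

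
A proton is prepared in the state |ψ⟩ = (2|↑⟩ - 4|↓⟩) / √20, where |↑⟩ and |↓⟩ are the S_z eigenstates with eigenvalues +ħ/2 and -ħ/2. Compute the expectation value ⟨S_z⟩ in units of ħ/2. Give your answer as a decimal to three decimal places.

-0.600

⟨σ_z⟩ = |a|² - |b|² divided by |a|²+|b|², with a, b the |↑⟩, |↓⟩ amplitudes.
= (4 - 16)/20 = -12/20.
⟨S_z⟩ = (ħ/2)·⟨σ_z⟩.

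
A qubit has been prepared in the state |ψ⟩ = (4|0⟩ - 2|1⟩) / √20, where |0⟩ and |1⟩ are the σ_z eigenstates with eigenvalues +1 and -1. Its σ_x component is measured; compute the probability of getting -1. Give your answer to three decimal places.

|-x⟩ = (|0⟩ - |1⟩)/√2, so ⟨-x|ψ⟩ = (6) / (√2·√20).
P = |6|² / 40 = 36/40.

0.900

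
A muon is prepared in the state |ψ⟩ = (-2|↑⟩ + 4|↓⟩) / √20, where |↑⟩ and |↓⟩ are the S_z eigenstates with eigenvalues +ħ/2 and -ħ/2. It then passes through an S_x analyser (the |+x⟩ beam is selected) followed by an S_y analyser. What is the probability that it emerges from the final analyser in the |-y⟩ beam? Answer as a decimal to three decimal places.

First analyser (S_x): P(|+x⟩) = |⟨+x|ψ⟩|² = 4/40.
After stage 1 the state is |+x⟩; P(|-y⟩) = |⟨-y|+x⟩|² = 1/2.
Joint probability = 4/40 × 1/2 = 0.050.

0.050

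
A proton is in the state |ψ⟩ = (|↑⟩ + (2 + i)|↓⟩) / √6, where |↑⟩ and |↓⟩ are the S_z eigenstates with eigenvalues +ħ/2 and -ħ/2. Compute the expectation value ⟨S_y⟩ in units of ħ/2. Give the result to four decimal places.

0.3333

⟨σ_y⟩ = 2 Im(a* b)/(|a|²+|b|²) with a = 1, b = (2 + i).
a* b = (2 + i), so ⟨σ_y⟩ = 2/6.
⟨S_y⟩ = (ħ/2)·⟨σ_y⟩.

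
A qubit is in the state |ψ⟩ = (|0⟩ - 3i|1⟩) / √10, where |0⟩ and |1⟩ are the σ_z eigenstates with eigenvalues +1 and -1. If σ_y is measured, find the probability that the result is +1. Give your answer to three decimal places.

|+y⟩ = (|0⟩ + i|1⟩)/√2, so ⟨+y|ψ⟩ = (-2) / (√2·√10).
P = |-2|² / 20 = 4/20.

0.200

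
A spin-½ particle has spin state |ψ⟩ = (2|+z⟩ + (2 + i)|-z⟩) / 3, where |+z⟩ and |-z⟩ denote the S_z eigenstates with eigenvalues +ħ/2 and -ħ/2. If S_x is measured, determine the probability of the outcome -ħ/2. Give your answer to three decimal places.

|-x⟩ = (|+z⟩ - |-z⟩)/√2, so ⟨-x|ψ⟩ = (-i) / (√2·3).
P = |-i|² / 18 = 1/18.

0.056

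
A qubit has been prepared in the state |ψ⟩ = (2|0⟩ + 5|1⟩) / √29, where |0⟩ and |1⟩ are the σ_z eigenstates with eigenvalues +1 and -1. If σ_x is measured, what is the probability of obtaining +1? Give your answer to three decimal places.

|+x⟩ = (|0⟩ + |1⟩)/√2, so ⟨+x|ψ⟩ = (7) / (√2·√29).
P = |7|² / 58 = 49/58.

0.845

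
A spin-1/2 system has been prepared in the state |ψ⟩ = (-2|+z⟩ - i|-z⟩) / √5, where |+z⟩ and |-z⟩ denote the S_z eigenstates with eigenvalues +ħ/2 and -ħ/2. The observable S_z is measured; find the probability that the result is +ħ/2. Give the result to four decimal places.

0.8000

The +ħ/2 outcome corresponds to |+z⟩. Its amplitude in |ψ⟩ is -2/√5.
P = |-2|² / 5 = 4/5.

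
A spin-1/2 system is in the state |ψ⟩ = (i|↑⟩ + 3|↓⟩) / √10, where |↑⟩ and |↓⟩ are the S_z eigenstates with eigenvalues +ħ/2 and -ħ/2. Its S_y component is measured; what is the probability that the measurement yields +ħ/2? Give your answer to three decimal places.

0.200

|+y⟩ = (|↑⟩ + i|↓⟩)/√2, so ⟨+y|ψ⟩ = (-2i) / (√2·√10).
P = |-2i|² / 20 = 4/20.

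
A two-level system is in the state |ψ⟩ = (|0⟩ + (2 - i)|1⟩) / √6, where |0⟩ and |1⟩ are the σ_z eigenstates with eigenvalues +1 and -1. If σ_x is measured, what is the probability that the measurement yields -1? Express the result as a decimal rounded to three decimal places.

0.167

|-x⟩ = (|0⟩ - |1⟩)/√2, so ⟨-x|ψ⟩ = (-1 + i) / (√2·√6).
P = |-1 + i|² / 12 = 2/12.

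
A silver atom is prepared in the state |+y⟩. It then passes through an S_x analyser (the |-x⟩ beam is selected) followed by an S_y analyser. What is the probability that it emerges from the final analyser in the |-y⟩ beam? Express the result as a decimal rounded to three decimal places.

0.250

First analyser (S_x): from |+y⟩, P(|-x⟩) = 1/2.
After stage 1 the state is |-x⟩; P(|-y⟩) = |⟨-y|-x⟩|² = 1/2.
Joint probability = 1/2 × 1/2 = 0.250.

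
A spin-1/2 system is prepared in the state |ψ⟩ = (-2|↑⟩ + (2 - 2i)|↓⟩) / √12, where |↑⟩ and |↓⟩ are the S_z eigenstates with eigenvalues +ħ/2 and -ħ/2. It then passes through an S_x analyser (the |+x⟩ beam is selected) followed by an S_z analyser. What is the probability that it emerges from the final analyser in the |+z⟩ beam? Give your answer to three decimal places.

0.083

First analyser (S_x): P(|+x⟩) = |⟨+x|ψ⟩|² = 4/24.
After stage 1 the state is |+x⟩; P(|+z⟩) = |⟨+z|+x⟩|² = 1/2.
Joint probability = 4/24 × 1/2 = 0.083.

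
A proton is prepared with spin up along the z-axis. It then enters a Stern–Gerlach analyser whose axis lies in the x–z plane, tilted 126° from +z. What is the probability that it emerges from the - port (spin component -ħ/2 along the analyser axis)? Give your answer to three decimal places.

For spin-½, the probability of finding spin-up along an axis at angle θ to the initial spin direction is cos²(θ/2); spin-down is sin²(θ/2).
θ = 126°, so P = sin²(63°) ≈ 0.794.

0.794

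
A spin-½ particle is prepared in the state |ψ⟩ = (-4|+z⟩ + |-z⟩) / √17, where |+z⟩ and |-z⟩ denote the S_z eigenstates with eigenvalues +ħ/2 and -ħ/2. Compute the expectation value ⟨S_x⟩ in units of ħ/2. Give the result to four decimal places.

⟨σ_x⟩ = 2 Re(a* b)/(|a|²+|b|²) with a = -4, b = 1.
a* b = -4, so ⟨σ_x⟩ = -8/17.
⟨S_x⟩ = (ħ/2)·⟨σ_x⟩.

-0.4706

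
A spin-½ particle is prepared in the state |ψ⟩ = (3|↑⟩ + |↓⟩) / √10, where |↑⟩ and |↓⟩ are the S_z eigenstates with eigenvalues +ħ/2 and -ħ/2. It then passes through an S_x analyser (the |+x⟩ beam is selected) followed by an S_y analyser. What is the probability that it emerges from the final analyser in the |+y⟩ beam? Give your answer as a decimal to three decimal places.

0.400

First analyser (S_x): P(|+x⟩) = |⟨+x|ψ⟩|² = 16/20.
After stage 1 the state is |+x⟩; P(|+y⟩) = |⟨+y|+x⟩|² = 1/2.
Joint probability = 16/20 × 1/2 = 0.400.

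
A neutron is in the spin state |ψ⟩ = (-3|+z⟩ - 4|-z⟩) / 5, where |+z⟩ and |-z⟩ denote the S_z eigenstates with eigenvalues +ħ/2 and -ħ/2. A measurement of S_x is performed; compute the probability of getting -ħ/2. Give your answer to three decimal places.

|-x⟩ = (|+z⟩ - |-z⟩)/√2, so ⟨-x|ψ⟩ = (1) / (√2·5).
P = |1|² / 50 = 1/50.

0.020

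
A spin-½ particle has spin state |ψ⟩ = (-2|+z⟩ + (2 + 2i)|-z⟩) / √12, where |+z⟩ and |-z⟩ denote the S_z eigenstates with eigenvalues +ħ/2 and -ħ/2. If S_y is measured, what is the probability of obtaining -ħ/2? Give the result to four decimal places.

0.8333

|-y⟩ = (|+z⟩ - i|-z⟩)/√2, so ⟨-y|ψ⟩ = (-4 + 2i) / (√2·√12).
P = |-4 + 2i|² / 24 = 20/24.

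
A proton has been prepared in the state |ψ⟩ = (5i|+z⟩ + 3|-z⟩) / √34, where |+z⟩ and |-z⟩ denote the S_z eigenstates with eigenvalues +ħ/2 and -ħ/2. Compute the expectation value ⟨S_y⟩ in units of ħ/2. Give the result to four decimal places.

⟨σ_y⟩ = 2 Im(a* b)/(|a|²+|b|²) with a = 5i, b = 3.
a* b = -15i, so ⟨σ_y⟩ = -30/34.
⟨S_y⟩ = (ħ/2)·⟨σ_y⟩.

-0.8824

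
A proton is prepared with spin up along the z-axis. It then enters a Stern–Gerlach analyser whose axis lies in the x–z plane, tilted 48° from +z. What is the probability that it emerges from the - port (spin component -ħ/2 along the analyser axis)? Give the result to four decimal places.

0.1654

For spin-½, the probability of finding spin-up along an axis at angle θ to the initial spin direction is cos²(θ/2); spin-down is sin²(θ/2).
θ = 48°, so P = sin²(24°) ≈ 0.1654.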